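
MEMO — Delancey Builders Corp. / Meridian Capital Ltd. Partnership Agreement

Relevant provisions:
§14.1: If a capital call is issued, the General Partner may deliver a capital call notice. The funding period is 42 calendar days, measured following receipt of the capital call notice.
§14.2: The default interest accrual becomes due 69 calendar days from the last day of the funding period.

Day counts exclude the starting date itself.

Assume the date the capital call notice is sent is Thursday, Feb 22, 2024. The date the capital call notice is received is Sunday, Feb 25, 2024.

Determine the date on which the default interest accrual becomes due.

Jun 15, 2024

The last day of the funding period: Feb 25, 2024 + 42 days = Apr 7, 2024.
The date on which the default interest accrual becomes due: Apr 7, 2024 + 69 days = Jun 15, 2024.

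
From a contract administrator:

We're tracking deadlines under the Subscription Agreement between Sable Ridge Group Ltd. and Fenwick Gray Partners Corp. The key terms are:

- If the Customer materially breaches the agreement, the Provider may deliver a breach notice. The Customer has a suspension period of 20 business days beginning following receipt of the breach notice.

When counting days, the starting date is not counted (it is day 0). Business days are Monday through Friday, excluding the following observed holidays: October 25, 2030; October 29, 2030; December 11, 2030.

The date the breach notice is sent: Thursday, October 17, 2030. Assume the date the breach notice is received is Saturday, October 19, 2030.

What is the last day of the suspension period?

From Saturday, October 19, 2030, 20 business days (Oct 21, Oct 22, Oct 23, Oct 24, …, Nov 15, Nov 18, Nov 19, skipping weekends and the listed holidays on Oct 25, Oct 29) brings us to Tuesday, November 19, 2030, which is the last day of the suspension period.

November 19, 2030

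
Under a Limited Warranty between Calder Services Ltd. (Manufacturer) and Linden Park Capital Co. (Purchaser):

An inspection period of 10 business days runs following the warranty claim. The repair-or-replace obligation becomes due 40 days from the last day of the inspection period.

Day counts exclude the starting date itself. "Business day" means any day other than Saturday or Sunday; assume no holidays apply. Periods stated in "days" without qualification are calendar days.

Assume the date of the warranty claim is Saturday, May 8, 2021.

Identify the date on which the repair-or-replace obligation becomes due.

Jun 30, 2021

From Saturday, May 8, 2021, 10 business days (May 10, May 11, May 12, May 13, May 14, May 17, May 18, May 19, May 20, May 21, skipping weekends) brings us to Friday, May 21, 2021, which is the last day of the inspection period.
Adding 40 calendar days to May 21, 2021 gives Jun 30, 2021, which is the date on which the repair-or-replace obligation becomes due.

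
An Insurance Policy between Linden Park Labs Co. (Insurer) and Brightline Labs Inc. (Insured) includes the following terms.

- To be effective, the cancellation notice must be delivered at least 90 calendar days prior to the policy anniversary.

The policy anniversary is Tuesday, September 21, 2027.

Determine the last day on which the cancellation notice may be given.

September 21, 2027 minus 90 days is June 23, 2027.

June 23, 2027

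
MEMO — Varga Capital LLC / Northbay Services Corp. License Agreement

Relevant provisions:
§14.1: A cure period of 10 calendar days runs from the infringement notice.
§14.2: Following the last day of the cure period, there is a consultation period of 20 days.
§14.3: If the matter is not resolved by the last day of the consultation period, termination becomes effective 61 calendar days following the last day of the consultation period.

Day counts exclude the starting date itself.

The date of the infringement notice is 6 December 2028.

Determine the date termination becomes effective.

The last day of the cure period: 6 December 2028 + 10 days = 16 December 2028.
The last day of the consultation period: 16 December 2028 + 20 days = 5 January 2029.
The date termination becomes effective: 5 January 2029 + 61 days = 7 March 2029.

7 March 2029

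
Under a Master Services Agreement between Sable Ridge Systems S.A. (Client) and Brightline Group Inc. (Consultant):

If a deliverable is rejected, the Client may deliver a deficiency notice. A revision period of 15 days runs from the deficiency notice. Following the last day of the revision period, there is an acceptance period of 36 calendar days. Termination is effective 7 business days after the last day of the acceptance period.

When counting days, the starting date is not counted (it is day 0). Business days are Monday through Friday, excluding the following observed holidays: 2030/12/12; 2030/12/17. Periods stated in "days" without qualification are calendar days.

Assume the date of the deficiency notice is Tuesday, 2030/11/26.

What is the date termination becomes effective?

2031/01/27

The last day of the revision period: 2030/11/26 + 15 days = 2030/12/11.
The last day of the acceptance period: 2030/12/11 + 36 days = 2031/01/16.
The date termination becomes effective: counting 7 business days from Thursday, 2031/01/16 (Jan 17, Jan 20, Jan 21, Jan 22, Jan 23, Jan 24, Jan 27, skipping weekends) reaches Monday, 2031/01/27.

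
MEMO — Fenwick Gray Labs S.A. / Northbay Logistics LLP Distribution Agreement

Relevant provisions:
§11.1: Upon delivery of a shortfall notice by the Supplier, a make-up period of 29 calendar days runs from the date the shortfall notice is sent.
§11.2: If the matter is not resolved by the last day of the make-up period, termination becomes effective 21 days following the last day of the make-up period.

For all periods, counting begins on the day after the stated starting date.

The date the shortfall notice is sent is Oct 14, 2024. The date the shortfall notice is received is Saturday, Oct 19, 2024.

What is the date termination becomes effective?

Dec 3, 2024

The last day of the make-up period: Oct 14, 2024 + 29 days = Nov 12, 2024.
Adding 21 calendar days to Nov 12, 2024 gives Dec 3, 2024, which is the date termination becomes effective.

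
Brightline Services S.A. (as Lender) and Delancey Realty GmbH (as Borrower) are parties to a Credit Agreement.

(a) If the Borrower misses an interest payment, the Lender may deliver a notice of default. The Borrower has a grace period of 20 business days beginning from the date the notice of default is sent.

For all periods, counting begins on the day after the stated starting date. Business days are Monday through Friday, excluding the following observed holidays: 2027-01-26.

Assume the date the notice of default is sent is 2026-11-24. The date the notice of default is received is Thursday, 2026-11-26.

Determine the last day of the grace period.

From Tuesday, 2026-11-24, 20 business days (Nov 25, Nov 26, Nov 27, Nov 30, …, Dec 18, Dec 21, Dec 22, skipping weekends) brings us to Tuesday, 2026-12-22, which is the last day of the grace period.

2026-12-22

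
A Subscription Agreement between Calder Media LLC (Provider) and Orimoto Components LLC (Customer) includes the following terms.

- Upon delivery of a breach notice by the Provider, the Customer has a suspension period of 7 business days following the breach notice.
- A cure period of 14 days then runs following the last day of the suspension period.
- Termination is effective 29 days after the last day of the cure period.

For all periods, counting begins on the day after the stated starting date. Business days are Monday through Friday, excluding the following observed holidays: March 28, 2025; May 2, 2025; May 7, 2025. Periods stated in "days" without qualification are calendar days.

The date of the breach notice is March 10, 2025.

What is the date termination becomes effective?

May 1, 2025

From Monday, March 10, 2025, 7 business days (Mar 11, Mar 12, Mar 13, Mar 14, Mar 17, Mar 18, Mar 19, skipping weekends) brings us to Wednesday, March 19, 2025, which is the last day of the suspension period.
The last day of the cure period: March 19, 2025 + 14 days = April 2, 2025.
The date termination becomes effective: 29 calendar days after April 2, 2025 is May 1, 2025.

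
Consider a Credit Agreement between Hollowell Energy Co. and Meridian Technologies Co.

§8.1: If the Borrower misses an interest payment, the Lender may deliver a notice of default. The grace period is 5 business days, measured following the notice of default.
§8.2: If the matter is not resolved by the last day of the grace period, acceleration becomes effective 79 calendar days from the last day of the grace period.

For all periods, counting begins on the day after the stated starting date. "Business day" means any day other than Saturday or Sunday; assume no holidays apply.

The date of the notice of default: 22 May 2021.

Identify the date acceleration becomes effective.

15 August 2021

The last day of the grace period: 5 business days after Saturday, 22 May 2021, skipping weekends — May 24, May 25, May 26, May 27, May 28 — lands on Friday, 28 May 2021.
The date acceleration becomes effective: 79 calendar days after 28 May 2021 is 15 August 2021.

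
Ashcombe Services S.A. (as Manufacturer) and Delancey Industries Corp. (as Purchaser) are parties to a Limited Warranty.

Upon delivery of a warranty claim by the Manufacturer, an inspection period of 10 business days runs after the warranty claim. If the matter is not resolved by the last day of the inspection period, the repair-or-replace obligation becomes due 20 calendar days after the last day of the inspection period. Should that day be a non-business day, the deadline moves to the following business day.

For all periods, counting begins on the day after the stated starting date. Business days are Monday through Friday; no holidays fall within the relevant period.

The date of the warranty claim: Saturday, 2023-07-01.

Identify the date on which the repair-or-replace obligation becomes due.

The last day of the inspection period: counting 10 business days from Saturday, 2023-07-01 (Jul 3, Jul 4, Jul 5, Jul 6, Jul 7, Jul 10, Jul 11, Jul 12, Jul 13, Jul 14, skipping weekends) reaches Friday, 2023-07-14.
The date on which the repair-or-replace obligation becomes due: 2023-07-14 + 20 days = 2023-08-03. 2023-08-03 is a Thursday, so no roll-forward applies.

2023-08-03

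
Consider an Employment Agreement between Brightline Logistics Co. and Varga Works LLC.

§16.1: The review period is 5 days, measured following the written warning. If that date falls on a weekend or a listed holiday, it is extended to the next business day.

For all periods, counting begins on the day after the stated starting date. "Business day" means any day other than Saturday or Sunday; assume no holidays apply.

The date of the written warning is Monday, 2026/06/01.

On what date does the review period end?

2026/06/08

The last day of the review period: 5 calendar days after 2026/06/01 is 2026/06/06. That falls on a Saturday, so it rolls to the next business day, Monday, 2026/06/08.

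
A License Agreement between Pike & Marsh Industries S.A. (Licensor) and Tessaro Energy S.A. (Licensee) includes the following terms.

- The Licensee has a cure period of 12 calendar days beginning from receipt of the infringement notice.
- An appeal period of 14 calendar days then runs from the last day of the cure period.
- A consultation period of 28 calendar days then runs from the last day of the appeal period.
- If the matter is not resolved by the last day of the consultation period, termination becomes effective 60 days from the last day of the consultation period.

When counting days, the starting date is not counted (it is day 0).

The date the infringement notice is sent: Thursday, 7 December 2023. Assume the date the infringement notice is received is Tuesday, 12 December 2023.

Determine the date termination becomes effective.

4 April 2024

The last day of the cure period: 12 December 2023 + 12 days = 24 December 2023.
The last day of the appeal period: 14 calendar days after 24 December 2023 is 7 January 2024.
The last day of the consultation period: 28 calendar days after 7 January 2024 is 4 February 2024.
The date termination becomes effective: 60 calendar days after 4 February 2024 is 4 April 2024.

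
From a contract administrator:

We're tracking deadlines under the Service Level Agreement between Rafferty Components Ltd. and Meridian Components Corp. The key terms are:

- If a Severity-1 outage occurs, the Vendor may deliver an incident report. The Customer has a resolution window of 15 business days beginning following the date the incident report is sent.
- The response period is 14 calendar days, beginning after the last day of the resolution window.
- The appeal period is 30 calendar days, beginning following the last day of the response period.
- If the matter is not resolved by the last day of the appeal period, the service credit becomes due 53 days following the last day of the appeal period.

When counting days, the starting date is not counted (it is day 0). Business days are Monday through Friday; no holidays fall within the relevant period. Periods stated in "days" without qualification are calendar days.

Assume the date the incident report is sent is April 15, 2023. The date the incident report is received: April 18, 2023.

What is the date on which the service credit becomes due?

The last day of the resolution window: counting 15 business days from Saturday, April 15, 2023 (Apr 17, Apr 18, Apr 19, Apr 20, …, May 3, May 4, May 5, skipping weekends) reaches Friday, May 5, 2023.
Adding 14 calendar days to May 5, 2023 gives May 19, 2023, which is the last day of the response period.
The last day of the appeal period: 30 calendar days after May 19, 2023 is June 18, 2023.
Adding 53 calendar days to June 18, 2023 gives August 10, 2023, which is the date on which the service credit becomes due.

August 10, 2023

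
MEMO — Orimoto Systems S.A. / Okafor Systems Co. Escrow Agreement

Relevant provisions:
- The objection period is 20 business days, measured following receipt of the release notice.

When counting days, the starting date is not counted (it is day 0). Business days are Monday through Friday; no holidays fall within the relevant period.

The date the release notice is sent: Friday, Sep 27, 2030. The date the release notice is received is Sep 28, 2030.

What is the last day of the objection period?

Oct 25, 2030

The last day of the objection period: counting 20 business days from Saturday, Sep 28, 2030 (Sep 30, Oct 1, Oct 2, Oct 3, …, Oct 23, Oct 24, Oct 25, skipping weekends) reaches Friday, Oct 25, 2030.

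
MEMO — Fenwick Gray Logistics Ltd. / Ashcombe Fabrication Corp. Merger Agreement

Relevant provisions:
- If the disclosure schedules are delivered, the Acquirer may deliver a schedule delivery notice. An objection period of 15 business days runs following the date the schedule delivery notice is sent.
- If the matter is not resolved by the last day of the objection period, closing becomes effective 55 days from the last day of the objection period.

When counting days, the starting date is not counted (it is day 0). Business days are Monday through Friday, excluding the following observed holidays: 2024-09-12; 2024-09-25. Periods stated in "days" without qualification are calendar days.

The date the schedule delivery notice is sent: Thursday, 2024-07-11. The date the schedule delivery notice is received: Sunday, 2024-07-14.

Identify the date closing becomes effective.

2024-09-25

The last day of the objection period: 15 business days after Thursday, 2024-07-11, skipping weekends — Jul 12, Jul 15, Jul 16, Jul 17, …, Jul 30, Jul 31, Aug 1 — lands on Thursday, 2024-08-01.
The date closing becomes effective: 2024-08-01 + 55 days = 2024-09-25.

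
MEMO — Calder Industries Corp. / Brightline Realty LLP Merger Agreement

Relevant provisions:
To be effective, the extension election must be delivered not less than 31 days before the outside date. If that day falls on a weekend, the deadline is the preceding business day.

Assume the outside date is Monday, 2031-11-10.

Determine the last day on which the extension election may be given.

Counting back 31 calendar days from 2031-11-10 gives 2031-10-10. That is a Friday, so no adjustment is needed.

2031-10-10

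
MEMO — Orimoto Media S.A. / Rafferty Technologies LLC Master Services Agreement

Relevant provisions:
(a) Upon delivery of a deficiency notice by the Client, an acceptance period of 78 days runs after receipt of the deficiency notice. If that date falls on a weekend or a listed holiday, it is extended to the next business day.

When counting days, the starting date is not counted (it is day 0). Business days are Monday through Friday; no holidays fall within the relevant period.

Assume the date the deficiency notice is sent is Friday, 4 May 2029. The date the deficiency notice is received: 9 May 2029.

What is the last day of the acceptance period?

Adding 78 calendar days to 9 May 2029 gives 26 July 2029, which is the last day of the acceptance period. 26 July 2029 is a Thursday, so no roll-forward applies.

26 July 2029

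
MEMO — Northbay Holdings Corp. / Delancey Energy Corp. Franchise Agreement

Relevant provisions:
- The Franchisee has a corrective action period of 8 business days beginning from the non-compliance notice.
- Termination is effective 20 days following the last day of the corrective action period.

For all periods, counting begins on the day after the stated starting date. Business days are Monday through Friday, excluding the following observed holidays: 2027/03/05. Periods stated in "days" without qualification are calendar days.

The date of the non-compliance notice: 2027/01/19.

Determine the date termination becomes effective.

From Tuesday, 2027/01/19, 8 business days (Jan 20, Jan 21, Jan 22, Jan 25, Jan 26, Jan 27, Jan 28, Jan 29, skipping weekends) brings us to Friday, 2027/01/29, which is the last day of the corrective action period.
The date termination becomes effective: 20 calendar days after 2027/01/29 is 2027/02/18.

2027/02/18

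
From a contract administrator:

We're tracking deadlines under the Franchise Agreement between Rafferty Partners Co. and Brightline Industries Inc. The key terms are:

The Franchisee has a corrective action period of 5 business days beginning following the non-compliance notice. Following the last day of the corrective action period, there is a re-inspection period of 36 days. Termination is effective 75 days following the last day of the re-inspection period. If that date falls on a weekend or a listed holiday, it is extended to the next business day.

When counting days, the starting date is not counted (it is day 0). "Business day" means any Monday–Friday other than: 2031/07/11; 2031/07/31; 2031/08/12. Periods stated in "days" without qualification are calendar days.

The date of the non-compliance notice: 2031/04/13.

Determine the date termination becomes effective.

From Sunday, 2031/04/13, 5 business days (Apr 14, Apr 15, Apr 16, Apr 17, Apr 18, skipping weekends) brings us to Friday, 2031/04/18, which is the last day of the corrective action period.
Adding 36 calendar days to 2031/04/18 gives 2031/05/24, which is the last day of the re-inspection period.
Adding 75 calendar days to 2031/05/24 gives 2031/08/07, which is the date termination becomes effective. 2031/08/07 is a Thursday and is not a listed holiday, so no roll-forward applies.

2031/08/07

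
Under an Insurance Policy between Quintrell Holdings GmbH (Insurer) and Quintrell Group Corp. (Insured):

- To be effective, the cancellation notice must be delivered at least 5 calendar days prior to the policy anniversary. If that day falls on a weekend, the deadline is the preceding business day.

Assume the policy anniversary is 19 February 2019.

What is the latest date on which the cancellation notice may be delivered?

14 February 2019

Counting back 5 calendar days from 19 February 2019 gives 14 February 2019. That is a Thursday, so no adjustment is needed.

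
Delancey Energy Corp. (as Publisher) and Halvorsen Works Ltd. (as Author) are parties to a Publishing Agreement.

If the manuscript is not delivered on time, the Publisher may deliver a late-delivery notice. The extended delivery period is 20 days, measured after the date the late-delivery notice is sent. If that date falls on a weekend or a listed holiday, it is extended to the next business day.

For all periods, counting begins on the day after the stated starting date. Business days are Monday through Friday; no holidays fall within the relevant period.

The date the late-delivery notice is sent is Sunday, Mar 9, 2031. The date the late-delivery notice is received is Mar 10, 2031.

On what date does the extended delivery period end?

Adding 20 calendar days to Mar 9, 2031 gives Mar 29, 2031, which is the last day of the extended delivery period. That falls on a Saturday, so it rolls to the next business day, Monday, Mar 31, 2031.

Mar 31, 2031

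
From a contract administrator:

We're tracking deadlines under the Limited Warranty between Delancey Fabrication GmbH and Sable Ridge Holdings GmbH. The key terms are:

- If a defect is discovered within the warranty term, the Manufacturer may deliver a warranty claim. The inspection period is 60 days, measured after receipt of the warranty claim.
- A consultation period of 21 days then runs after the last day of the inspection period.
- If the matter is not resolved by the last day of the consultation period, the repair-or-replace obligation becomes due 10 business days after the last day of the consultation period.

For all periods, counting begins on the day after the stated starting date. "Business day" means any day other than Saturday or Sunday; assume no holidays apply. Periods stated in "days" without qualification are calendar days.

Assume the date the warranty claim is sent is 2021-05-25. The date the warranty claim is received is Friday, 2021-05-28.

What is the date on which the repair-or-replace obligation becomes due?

The last day of the inspection period: 2021-05-28 + 60 days = 2021-07-27.
The last day of the consultation period: 2021-07-27 + 21 days = 2021-08-17.
The date on which the repair-or-replace obligation becomes due: 10 business days after Tuesday, 2021-08-17, skipping weekends — Aug 18, Aug 19, Aug 20, Aug 23, Aug 24, Aug 25, Aug 26, Aug 27, Aug 30, Aug 31 — lands on Tuesday, 2021-08-31.

2021-08-31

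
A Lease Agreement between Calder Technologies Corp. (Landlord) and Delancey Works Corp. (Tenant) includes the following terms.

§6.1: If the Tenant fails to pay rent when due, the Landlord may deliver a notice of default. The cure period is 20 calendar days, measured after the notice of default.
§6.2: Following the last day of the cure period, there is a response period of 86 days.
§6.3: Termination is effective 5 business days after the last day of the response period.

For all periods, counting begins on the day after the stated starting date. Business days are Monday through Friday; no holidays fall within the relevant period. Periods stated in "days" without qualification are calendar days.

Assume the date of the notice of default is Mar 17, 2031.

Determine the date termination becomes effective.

The last day of the cure period: Mar 17, 2031 + 20 days = Apr 6, 2031.
Adding 86 calendar days to Apr 6, 2031 gives Jul 1, 2031, which is the last day of the response period.
The date termination becomes effective: counting 5 business days from Tuesday, Jul 1, 2031 (Jul 2, Jul 3, Jul 4, Jul 7, Jul 8, skipping weekends) reaches Tuesday, Jul 8, 2031.

Jul 8, 2031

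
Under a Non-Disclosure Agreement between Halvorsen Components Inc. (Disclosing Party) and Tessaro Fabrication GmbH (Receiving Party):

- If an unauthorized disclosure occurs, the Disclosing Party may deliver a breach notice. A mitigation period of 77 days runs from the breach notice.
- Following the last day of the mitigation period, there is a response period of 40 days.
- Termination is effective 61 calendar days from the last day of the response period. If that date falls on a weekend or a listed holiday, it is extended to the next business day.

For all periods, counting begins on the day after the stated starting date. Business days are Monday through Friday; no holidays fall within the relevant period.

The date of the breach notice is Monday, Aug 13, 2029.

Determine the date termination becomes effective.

Feb 7, 2030

Adding 77 calendar days to Aug 13, 2029 gives Oct 29, 2029, which is the last day of the mitigation period.
Adding 40 calendar days to Oct 29, 2029 gives Dec 8, 2029, which is the last day of the response period.
Adding 61 calendar days to Dec 8, 2029 gives Feb 7, 2030, which is the date termination becomes effective. Feb 7, 2030 is a Thursday, so no roll-forward applies.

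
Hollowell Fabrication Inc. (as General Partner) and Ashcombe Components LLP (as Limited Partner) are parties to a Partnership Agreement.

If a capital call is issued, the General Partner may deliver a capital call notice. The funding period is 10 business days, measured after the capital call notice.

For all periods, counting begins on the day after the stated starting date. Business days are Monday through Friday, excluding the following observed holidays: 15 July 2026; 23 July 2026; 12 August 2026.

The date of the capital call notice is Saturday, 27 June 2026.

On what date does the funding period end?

10 July 2026

The last day of the funding period: counting 10 business days from Saturday, 27 June 2026 (Jun 29, Jun 30, Jul 1, Jul 2, Jul 3, Jul 6, Jul 7, Jul 8, Jul 9, Jul 10, skipping weekends) reaches Friday, 10 July 2026.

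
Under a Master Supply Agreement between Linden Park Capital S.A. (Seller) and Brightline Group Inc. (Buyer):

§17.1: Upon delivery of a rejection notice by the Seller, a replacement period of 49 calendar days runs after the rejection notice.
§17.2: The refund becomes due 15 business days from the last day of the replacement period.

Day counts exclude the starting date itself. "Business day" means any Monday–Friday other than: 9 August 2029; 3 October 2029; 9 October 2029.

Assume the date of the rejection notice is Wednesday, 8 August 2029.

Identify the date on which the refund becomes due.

19 October 2029

Adding 49 calendar days to 8 August 2029 gives 26 September 2029, which is the last day of the replacement period.
The date on which the refund becomes due: counting 15 business days from Wednesday, 26 September 2029 (Sep 27, Sep 28, Oct 1, Oct 2, …, Oct 17, Oct 18, Oct 19, skipping weekends and the listed holidays on Oct 3, Oct 9) reaches Friday, 19 October 2029.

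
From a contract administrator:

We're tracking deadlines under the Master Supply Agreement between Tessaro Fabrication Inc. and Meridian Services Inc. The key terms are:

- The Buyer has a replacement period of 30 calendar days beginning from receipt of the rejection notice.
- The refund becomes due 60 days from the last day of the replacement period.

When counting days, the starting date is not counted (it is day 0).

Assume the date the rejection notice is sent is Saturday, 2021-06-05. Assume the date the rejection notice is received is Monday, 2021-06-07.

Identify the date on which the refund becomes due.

2021-09-05

The last day of the replacement period: 2021-06-07 + 30 days = 2021-07-07.
The date on which the refund becomes due: 2021-07-07 + 60 days = 2021-09-05.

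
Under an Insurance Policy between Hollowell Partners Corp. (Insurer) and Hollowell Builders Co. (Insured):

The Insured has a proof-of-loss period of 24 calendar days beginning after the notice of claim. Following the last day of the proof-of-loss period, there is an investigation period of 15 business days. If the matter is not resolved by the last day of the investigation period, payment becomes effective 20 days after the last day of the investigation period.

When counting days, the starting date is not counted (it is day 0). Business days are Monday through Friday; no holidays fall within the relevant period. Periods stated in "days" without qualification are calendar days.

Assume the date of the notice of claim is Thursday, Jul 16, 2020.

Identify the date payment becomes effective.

Sep 17, 2020

The last day of the proof-of-loss period: 24 calendar days after Jul 16, 2020 is Aug 9, 2020.
The last day of the investigation period: counting 15 business days from Sunday, Aug 9, 2020 (Aug 10, Aug 11, Aug 12, Aug 13, …, Aug 26, Aug 27, Aug 28, skipping weekends) reaches Friday, Aug 28, 2020.
Adding 20 calendar days to Aug 28, 2020 gives Sep 17, 2020, which is the date payment becomes effective.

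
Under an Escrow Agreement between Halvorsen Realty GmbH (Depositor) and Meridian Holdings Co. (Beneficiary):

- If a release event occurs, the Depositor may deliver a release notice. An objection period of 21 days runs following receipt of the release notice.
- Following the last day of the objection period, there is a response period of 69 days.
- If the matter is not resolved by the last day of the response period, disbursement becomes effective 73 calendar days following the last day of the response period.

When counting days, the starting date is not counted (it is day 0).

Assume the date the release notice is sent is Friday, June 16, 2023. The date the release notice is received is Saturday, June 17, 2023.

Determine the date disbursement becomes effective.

Adding 21 calendar days to June 17, 2023 gives July 8, 2023, which is the last day of the objection period.
The last day of the response period: July 8, 2023 + 69 days = September 15, 2023.
The date disbursement becomes effective: September 15, 2023 + 73 days = November 27, 2023.

November 27, 2023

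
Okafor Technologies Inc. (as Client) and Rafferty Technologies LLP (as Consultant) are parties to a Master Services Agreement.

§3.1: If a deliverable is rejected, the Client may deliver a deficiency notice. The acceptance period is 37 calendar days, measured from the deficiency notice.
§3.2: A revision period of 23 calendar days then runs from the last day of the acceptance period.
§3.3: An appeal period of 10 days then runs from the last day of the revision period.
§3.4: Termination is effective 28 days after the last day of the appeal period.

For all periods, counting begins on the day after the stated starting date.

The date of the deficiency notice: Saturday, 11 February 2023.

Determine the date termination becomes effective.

The last day of the acceptance period: 37 calendar days after 11 February 2023 is 20 March 2023.
The last day of the revision period: 23 calendar days after 20 March 2023 is 12 April 2023.
The last day of the appeal period: 10 calendar days after 12 April 2023 is 22 April 2023.
Adding 28 calendar days to 22 April 2023 gives 20 May 2023, which is the date termination becomes effective.

20 May 2023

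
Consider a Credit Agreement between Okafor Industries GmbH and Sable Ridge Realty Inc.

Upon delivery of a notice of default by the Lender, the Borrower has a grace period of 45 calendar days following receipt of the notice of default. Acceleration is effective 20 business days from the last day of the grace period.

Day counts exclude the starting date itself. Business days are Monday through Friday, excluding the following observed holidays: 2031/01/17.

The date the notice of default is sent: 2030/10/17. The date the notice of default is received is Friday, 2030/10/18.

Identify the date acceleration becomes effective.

The last day of the grace period: 2030/10/18 + 45 days = 2030/12/02.
From Monday, 2030/12/02, 20 business days (Dec 3, Dec 4, Dec 5, Dec 6, …, Dec 26, Dec 27, Dec 30, skipping weekends) brings us to Monday, 2030/12/30, which is the date acceleration becomes effective.

2030/12/30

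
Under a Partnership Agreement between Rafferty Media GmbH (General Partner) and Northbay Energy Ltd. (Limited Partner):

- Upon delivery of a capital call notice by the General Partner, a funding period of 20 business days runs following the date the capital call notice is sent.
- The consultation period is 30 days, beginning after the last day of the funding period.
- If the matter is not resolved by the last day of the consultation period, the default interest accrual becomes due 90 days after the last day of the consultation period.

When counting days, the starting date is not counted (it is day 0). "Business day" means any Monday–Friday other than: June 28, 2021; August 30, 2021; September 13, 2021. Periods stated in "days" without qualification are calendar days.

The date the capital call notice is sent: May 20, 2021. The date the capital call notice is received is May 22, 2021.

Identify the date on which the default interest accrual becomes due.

October 15, 2021

The last day of the funding period: counting 20 business days from Thursday, May 20, 2021 (May 21, May 24, May 25, May 26, …, Jun 15, Jun 16, Jun 17, skipping weekends) reaches Thursday, June 17, 2021.
The last day of the consultation period: 30 calendar days after June 17, 2021 is July 17, 2021.
The date on which the default interest accrual becomes due: July 17, 2021 + 90 days = October 15, 2021.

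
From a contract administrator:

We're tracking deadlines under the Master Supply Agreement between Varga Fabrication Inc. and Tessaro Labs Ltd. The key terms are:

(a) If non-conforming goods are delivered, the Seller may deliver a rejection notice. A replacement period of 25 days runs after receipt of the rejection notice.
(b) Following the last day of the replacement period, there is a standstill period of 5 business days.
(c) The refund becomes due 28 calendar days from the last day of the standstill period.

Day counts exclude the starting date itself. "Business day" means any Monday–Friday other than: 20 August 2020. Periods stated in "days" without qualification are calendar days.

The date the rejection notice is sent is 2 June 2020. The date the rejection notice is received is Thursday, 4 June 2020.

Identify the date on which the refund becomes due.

3 August 2020

Adding 25 calendar days to 4 June 2020 gives 29 June 2020, which is the last day of the replacement period.
The last day of the standstill period: counting 5 business days from Monday, 29 June 2020 (Jun 30, Jul 1, Jul 2, Jul 3, Jul 6, skipping weekends) reaches Monday, 6 July 2020.
The date on which the refund becomes due: 6 July 2020 + 28 days = 3 August 2020.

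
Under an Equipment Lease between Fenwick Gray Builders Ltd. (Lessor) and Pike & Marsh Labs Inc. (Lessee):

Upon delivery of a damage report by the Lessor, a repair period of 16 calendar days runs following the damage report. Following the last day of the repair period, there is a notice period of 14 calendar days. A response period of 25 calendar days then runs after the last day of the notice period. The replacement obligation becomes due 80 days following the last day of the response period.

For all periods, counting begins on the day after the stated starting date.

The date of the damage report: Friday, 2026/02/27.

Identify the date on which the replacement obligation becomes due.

2026/07/12

The last day of the repair period: 2026/02/27 + 16 days = 2026/03/15.
Adding 14 calendar days to 2026/03/15 gives 2026/03/29, which is the last day of the notice period.
The last day of the response period: 25 calendar days after 2026/03/29 is 2026/04/23.
The date on which the replacement obligation becomes due: 80 calendar days after 2026/04/23 is 2026/07/12.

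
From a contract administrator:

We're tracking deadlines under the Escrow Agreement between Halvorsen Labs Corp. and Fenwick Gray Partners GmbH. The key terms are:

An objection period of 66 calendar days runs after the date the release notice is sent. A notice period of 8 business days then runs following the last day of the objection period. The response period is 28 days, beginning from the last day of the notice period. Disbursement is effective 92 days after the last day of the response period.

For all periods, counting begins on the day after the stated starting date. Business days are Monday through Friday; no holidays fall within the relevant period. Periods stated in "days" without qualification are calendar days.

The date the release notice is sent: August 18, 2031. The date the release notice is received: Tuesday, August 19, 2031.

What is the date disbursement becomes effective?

March 3, 2032

Adding 66 calendar days to August 18, 2031 gives October 23, 2031, which is the last day of the objection period.
From Thursday, October 23, 2031, 8 business days (Oct 24, Oct 27, Oct 28, Oct 29, Oct 30, Oct 31, Nov 3, Nov 4, skipping weekends) brings us to Tuesday, November 4, 2031, which is the last day of the notice period.
The last day of the response period: November 4, 2031 + 28 days = December 2, 2031.
The date disbursement becomes effective: 92 calendar days after December 2, 2031 is March 3, 2032.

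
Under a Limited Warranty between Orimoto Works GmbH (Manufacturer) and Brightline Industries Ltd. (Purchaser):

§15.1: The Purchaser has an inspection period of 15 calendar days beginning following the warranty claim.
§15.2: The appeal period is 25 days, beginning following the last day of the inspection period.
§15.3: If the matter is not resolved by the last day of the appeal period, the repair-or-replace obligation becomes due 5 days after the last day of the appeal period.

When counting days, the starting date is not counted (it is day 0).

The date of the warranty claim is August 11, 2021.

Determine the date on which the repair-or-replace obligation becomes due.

September 25, 2021

The last day of the inspection period: August 11, 2021 + 15 days = August 26, 2021.
The last day of the appeal period: 25 calendar days after August 26, 2021 is September 20, 2021.
The date on which the repair-or-replace obligation becomes due: September 20, 2021 + 5 days = September 25, 2021.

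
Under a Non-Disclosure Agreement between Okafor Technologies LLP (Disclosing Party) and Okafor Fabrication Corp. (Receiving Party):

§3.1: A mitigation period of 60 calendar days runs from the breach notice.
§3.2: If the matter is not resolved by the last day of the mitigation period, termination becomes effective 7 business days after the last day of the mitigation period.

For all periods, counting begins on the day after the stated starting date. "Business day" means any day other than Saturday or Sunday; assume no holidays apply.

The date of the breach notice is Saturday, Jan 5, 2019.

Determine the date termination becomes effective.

Mar 15, 2019

The last day of the mitigation period: 60 calendar days after Jan 5, 2019 is Mar 6, 2019.
The date termination becomes effective: 7 business days after Wednesday, Mar 6, 2019, skipping weekends — Mar 7, Mar 8, Mar 11, Mar 12, Mar 13, Mar 14, Mar 15 — lands on Friday, Mar 15, 2019.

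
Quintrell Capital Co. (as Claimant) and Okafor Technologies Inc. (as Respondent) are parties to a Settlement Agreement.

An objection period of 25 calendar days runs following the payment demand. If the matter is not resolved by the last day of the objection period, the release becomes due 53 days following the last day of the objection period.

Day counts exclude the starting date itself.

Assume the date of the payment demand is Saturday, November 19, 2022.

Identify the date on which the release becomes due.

The last day of the objection period: 25 calendar days after November 19, 2022 is December 14, 2022.
The date on which the release becomes due: December 14, 2022 + 53 days = February 5, 2023.

February 5, 2023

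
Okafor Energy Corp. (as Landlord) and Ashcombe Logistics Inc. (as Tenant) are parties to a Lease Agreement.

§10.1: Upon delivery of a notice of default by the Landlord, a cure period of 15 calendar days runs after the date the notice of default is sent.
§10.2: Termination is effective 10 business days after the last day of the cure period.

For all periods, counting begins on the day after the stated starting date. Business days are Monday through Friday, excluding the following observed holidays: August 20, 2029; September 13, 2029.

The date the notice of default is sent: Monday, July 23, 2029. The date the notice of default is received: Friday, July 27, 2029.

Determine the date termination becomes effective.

August 22, 2029

Adding 15 calendar days to July 23, 2029 gives August 7, 2029, which is the last day of the cure period.
The date termination becomes effective: counting 10 business days from Tuesday, August 7, 2029 (Aug 8, Aug 9, Aug 10, Aug 13, Aug 14, Aug 15, Aug 16, Aug 17, Aug 21, Aug 22, skipping weekends and the listed holiday on Aug 20) reaches Wednesday, August 22, 2029.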